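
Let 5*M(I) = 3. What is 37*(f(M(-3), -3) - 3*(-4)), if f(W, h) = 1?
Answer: 481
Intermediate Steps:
M(I) = 3/5 (M(I) = (1/5)*3 = 3/5)
37*(f(M(-3), -3) - 3*(-4)) = 37*(1 - 3*(-4)) = 37*(1 + 12) = 37*13 = 481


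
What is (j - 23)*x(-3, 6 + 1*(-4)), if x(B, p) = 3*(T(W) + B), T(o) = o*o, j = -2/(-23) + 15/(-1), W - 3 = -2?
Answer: 5232/23 ≈ 227.48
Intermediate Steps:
W = 1 (W = 3 - 2 = 1)
j = -343/23 (j = -2*(-1/23) + 15*(-1) = 2/23 - 15 = -343/23 ≈ -14.913)
T(o) = o²
x(B, p) = 3 + 3*B (x(B, p) = 3*(1² + B) = 3*(1 + B) = 3 + 3*B)
(j - 23)*x(-3, 6 + 1*(-4)) = (-343/23 - 23)*(3 + 3*(-3)) = -872*(3 - 9)/23 = -872/23*(-6) = 5232/23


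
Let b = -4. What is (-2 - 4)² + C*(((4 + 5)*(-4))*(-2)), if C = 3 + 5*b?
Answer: -1188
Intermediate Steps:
C = -17 (C = 3 + 5*(-4) = 3 - 20 = -17)
(-2 - 4)² + C*(((4 + 5)*(-4))*(-2)) = (-2 - 4)² - 17*(4 + 5)*(-4)*(-2) = (-6)² - 17*9*(-4)*(-2) = 36 - (-612)*(-2) = 36 - 17*72 = 36 - 1224 = -1188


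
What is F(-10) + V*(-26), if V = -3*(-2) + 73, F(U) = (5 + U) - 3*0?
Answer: -2059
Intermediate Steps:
F(U) = 5 + U (F(U) = (5 + U) + 0 = 5 + U)
V = 79 (V = 6 + 73 = 79)
F(-10) + V*(-26) = (5 - 10) + 79*(-26) = -5 - 2054 = -2059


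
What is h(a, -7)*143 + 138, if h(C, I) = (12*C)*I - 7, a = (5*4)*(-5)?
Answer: 1200337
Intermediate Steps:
a = -100 (a = 20*(-5) = -100)
h(C, I) = -7 + 12*C*I (h(C, I) = 12*C*I - 7 = -7 + 12*C*I)
h(a, -7)*143 + 138 = (-7 + 12*(-100)*(-7))*143 + 138 = (-7 + 8400)*143 + 138 = 8393*143 + 138 = 1200199 + 138 = 1200337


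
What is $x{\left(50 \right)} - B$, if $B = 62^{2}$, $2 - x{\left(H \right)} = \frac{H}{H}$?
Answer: $-3843$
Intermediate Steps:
$x{\left(H \right)} = 1$ ($x{\left(H \right)} = 2 - \frac{H}{H} = 2 - 1 = 1$)
$B = 3844$
$x{\left(50 \right)} - B = 1 - 3844 = -3843$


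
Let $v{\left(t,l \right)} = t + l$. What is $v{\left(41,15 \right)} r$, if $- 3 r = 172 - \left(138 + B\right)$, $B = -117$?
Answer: $- \frac{8456}{3} \approx -2818.7$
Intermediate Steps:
$v{\left(t,l \right)} = l + t$
$r = - \frac{151}{3}$ ($r = - \frac{172 - 21}{3} = \left(- \frac{1}{3}\right) 151 = - \frac{151}{3} \approx -50.333$)
$v{\left(41,15 \right)} r = \left(15 + 41\right) \left(- \frac{151}{3}\right) = 56 \left(- \frac{151}{3}\right) = - \frac{8456}{3}$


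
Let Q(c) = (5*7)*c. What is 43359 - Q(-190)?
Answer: 50009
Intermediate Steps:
Q(c) = 35*c
43359 - Q(-190) = 43359 - 35*(-190) = 43359 - 1*(-6650) = 43359 + 6650 = 50009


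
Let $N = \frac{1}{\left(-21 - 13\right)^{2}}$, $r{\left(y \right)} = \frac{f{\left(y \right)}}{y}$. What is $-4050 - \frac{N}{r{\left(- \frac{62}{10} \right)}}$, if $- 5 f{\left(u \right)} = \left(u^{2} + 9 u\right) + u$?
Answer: $- \frac{88954175}{21964} \approx -4050.0$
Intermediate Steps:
$f{\left(u \right)} = - 2 u - \frac{u^{2}}{5}$ ($f{\left(u \right)} = - \frac{\left(u^{2} + 9 u\right) + u}{5} = - \frac{u^{2} + 10 u}{5} = - 2 u - \frac{u^{2}}{5}$)
$r{\left(y \right)} = -2 - \frac{y}{5}$ ($r{\left(y \right)} = \frac{\left(- \frac{1}{5}\right) y \left(10 + y\right)}{y} = -2 - \frac{y}{5}$)
$N = \frac{1}{1156}$ ($N = \frac{1}{\left(-34\right)^{2}} = \frac{1}{1156} \approx 0.00086505$)
$-4050 - \frac{N}{r{\left(- \frac{62}{10} \right)}} = -4050 - \frac{1}{1156 \left(-2 - \frac{\left(-62\right) \frac{1}{10}}{5}\right)} = -4050 - \frac{1}{1156 \left(-2 - - \frac{31}{25}\right)} = -4050 - \frac{1}{1156 \left(-2 + \frac{31}{25}\right)} = -4050 - \frac{1}{1156 \left(- \frac{19}{25}\right)} = -4050 - \frac{1}{1156} \left(- \frac{25}{19}\right) = -4050 - - \frac{25}{21964} = -4050 + \frac{25}{21964} = - \frac{88954175}{21964}$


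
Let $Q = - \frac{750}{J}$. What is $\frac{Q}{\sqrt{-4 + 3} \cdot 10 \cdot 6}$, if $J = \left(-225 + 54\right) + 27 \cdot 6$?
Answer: $- \frac{25 i}{18} \approx - 1.3889 i$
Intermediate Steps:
$J = -9$ ($J = -171 + 162 = -9$)
$Q = \frac{250}{3}$ ($Q = - \frac{750}{-9} = \left(-750\right) \left(- \frac{1}{9}\right) = \frac{250}{3} \approx 83.333$)
$\frac{Q}{\sqrt{-4 + 3} \cdot 10 \cdot 6} = \frac{250}{3 \sqrt{-4 + 3} \cdot 10 \cdot 6} = \frac{250}{3 \sqrt{-1} \cdot 10 \cdot 6} = \frac{250}{3 i 10 \cdot 6} = \frac{250}{3 \cdot 10 i 6} = \frac{250}{3 \cdot 60 i} = \frac{250 \left(- \frac{i}{60}\right)}{3} = - \frac{25 i}{18}$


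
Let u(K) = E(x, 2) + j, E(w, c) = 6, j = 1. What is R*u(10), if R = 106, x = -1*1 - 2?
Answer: 742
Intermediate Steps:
x = -3 (x = -1 - 2 = -3)
u(K) = 7 (u(K) = 6 + 1 = 7)
R*u(10) = 106*7 = 742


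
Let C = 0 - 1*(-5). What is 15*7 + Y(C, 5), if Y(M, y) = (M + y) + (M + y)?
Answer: 125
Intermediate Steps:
C = 5 (C = 0 + 5 = 5)
Y(M, y) = 2*M + 2*y
15*7 + Y(C, 5) = 15*7 + (2*5 + 2*5) = 105 + (10 + 10) = 105 + 20 = 125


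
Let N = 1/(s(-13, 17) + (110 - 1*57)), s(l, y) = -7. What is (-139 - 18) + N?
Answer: -7221/46 ≈ -156.98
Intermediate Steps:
N = 1/46 (N = 1/(-7 + (110 - 1*57)) = 1/(-7 + (110 - 57)) = 1/(-7 + 53) = 1/46 ≈ 0.021739)
(-139 - 18) + N = (-139 - 18) + 1/46 = -157 + 1/46 = -7221/46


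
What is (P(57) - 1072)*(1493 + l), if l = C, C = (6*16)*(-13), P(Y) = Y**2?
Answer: 533365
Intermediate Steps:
C = -1248 (C = 96*(-13) = -1248)
l = -1248
(P(57) - 1072)*(1493 + l) = (57**2 - 1072)*(1493 - 1248) = (3249 - 1072)*245 = 2177*245 = 533365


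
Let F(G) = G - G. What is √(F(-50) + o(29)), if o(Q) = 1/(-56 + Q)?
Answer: I*√3/9 ≈ 0.19245*I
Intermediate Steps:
F(G) = 0
√(F(-50) + o(29)) = √(0 + 1/(-56 + 29)) = √(0 + 1/(-27)) = √(0 - 1/27) = √(-1/27) = I*√3/9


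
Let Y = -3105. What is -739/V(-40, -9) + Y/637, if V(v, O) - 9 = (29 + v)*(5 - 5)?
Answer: -498688/5733 ≈ -86.985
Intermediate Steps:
V(v, O) = 9 (V(v, O) = 9 + (29 + v)*(5 - 5) = 9 + (29 + v)*0 = 9 + 0 = 9)
-739/V(-40, -9) + Y/637 = -739/9 - 3105/637 = -498688/5733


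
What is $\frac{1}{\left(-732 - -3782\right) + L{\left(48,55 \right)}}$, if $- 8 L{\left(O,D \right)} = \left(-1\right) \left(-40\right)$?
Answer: $\frac{1}{3045} \approx 0.00032841$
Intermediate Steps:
$L{\left(O,D \right)} = -5$ ($L{\left(O,D \right)} = - \frac{\left(-1\right) \left(-40\right)}{8} = \left(- \frac{1}{8}\right) 40 = -5$)
$\frac{1}{\left(-732 - -3782\right) + L{\left(48,55 \right)}} = \frac{1}{\left(-732 - -3782\right) - 5} = \frac{1}{\left(-732 + 3782\right) - 5} = \frac{1}{3050 - 5} = \frac{1}{3045}$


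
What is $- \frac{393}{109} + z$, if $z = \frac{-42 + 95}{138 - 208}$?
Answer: $- \frac{33287}{7630} \approx -4.3626$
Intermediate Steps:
$z = - \frac{53}{70}$ ($z = \frac{53}{-70} = 53 \left(- \frac{1}{70}\right) = - \frac{53}{70} \approx -0.75714$)
$- \frac{393}{109} + z = - \frac{393}{109} - \frac{53}{70} = - \frac{33287}{7630}$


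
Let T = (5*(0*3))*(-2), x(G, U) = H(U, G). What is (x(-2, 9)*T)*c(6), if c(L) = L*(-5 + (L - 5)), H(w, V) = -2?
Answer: 0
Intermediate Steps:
x(G, U) = -2
c(L) = L*(-10 + L) (c(L) = L*(-5 + (-5 + L)) = L*(-10 + L))
T = 0 (T = (5*0)*(-2) = 0*(-2) = 0)
(x(-2, 9)*T)*c(6) = (-2*0)*(6*(-10 + 6)) = 0*(6*(-4)) = 0*(-24) = 0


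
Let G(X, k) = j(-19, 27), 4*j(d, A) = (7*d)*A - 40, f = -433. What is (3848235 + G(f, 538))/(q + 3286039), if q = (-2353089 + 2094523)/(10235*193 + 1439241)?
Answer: 1010543710657/863115028206 ≈ 1.1708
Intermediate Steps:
q = -129283/1707298 (q = -258566/(1975355 + 1439241) = -258566/3414596 = -258566*1/3414596 = -129283/1707298 ≈ -0.075724)
j(d, A) = -10 + 7*A*d/4 (j(d, A) = ((7*d)*A - 40)/4 = (7*A*d - 40)/4 = (-40 + 7*A*d)/4 = -10 + 7*A*d/4)
G(X, k) = -3631/4 (G(X, k) = -10 + (7/4)*27*(-19) = -10 - 3591/4 = -3631/4)
(3848235 + G(f, 538))/(q + 3286039) = (3848235 - 3631/4)/(-129283/1707298 + 3286039) = 15389309/(4*(5610247683339/1707298)) = (15389309/4)*(1707298/5610247683339) = 1010543710657/863115028206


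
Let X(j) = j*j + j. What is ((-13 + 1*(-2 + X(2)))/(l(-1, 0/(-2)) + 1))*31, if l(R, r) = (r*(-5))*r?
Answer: -279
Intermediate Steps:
X(j) = j + j² (X(j) = j² + j = j + j²)
l(R, r) = -5*r² (l(R, r) = (-5*r)*r = -5*r²)
((-13 + 1*(-2 + X(2)))/(l(-1, 0/(-2)) + 1))*31 = ((-13 + 1*(-2 + 2*(1 + 2)))/(-5*(0/(-2))² + 1))*31 = ((-13 + 1*(-2 + 2*3))/(-5*(0*(-½))² + 1))*31 = ((-13 + 1*(-2 + 6))/(-5*0² + 1))*31 = ((-13 + 1*4)/(-5*0 + 1))*31 = ((-13 + 4)/(0 + 1))*31 = -9/1*31 = -9*1*31 = -9*31 = -279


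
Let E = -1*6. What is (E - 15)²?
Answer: 441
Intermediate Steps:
E = -6
(E - 15)² = (-6 - 15)² = (-21)² = 441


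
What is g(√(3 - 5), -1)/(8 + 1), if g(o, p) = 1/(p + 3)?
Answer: 1/18 ≈ 0.055556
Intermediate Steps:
g(o, p) = 1/(3 + p)
g(√(3 - 5), -1)/(8 + 1) = 1/((8 + 1)*(3 - 1)) = 1/(9*2) = (⅑)*(½) = 1/18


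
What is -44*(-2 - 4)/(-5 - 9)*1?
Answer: -132/7 ≈ -18.857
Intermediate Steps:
-44*(-2 - 4)/(-5 - 9)*1 = -(-264)/(-14)*1 = -(-264)*(-1)/14*1 = -44*3/7*1 = -132/7*1 = -132/7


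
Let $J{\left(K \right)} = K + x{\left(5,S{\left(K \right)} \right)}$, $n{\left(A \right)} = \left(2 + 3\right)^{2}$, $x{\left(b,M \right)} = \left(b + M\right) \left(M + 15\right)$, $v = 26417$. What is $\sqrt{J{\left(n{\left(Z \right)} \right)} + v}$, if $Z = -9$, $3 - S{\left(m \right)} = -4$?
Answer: $\sqrt{26706} \approx 163.42$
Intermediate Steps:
$S{\left(m \right)} = 7$ ($S{\left(m \right)} = 3 - -4 = 3 + 4 = 7$)
$x{\left(b,M \right)} = \left(15 + M\right) \left(M + b\right)$ ($x{\left(b,M \right)} = \left(M + b\right) \left(15 + M\right) = \left(15 + M\right) \left(M + b\right)$)
$n{\left(A \right)} = 25$ ($n{\left(A \right)} = 5^{2} = 25$)
$J{\left(K \right)} = 264 + K$ ($J{\left(K \right)} = K + \left(7^{2} + 15 \cdot 7 + 15 \cdot 5 + 7 \cdot 5\right) = K + \left(49 + 105 + 75 + 35\right) = K + 264 = 264 + K$)
$\sqrt{J{\left(n{\left(Z \right)} \right)} + v} = \sqrt{\left(264 + 25\right) + 26417} = \sqrt{289 + 26417} = \sqrt{26706}$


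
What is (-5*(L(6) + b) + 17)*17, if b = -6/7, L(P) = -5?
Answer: 5508/7 ≈ 786.86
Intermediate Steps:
b = -6/7 (b = -6*⅐ = -6/7 ≈ -0.85714)
(-5*(L(6) + b) + 17)*17 = (-5*(-5 - 6/7) + 17)*17 = (-5*(-41/7) + 17)*17 = (205/7 + 17)*17 = (324/7)*17 = 5508/7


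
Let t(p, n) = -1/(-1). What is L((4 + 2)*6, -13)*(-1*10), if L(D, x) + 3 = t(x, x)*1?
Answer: 20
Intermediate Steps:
t(p, n) = 1 (t(p, n) = -1*(-1) = 1)
L(D, x) = -2 (L(D, x) = -3 + 1*1 = -3 + 1 = -2)
L((4 + 2)*6, -13)*(-1*10) = -(-2)*10 = -2*(-10) = 20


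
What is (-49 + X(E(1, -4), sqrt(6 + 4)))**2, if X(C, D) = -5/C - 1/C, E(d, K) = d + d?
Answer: 2704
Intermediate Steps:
E(d, K) = 2*d
X(C, D) = -6/C
(-49 + X(E(1, -4), sqrt(6 + 4)))**2 = (-49 - 6/(2*1))**2 = (-49 - 6/2)**2 = (-49 - 6*1/2)**2 = (-49 - 3)**2 = (-52)**2 = 2704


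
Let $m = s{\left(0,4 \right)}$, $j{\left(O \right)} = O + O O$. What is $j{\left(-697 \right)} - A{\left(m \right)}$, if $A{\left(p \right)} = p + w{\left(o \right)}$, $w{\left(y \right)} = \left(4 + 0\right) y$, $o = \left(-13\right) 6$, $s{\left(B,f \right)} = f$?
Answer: $485420$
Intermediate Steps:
$j{\left(O \right)} = O + O^{2}$
$o = -78$
$w{\left(y \right)} = 4 y$
$m = 4$
$A{\left(p \right)} = -312 + p$ ($A{\left(p \right)} = p + 4 \left(-78\right) = p - 312 = -312 + p$)
$j{\left(-697 \right)} - A{\left(m \right)} = - 697 \left(1 - 697\right) - \left(-312 + 4\right) = \left(-697\right) \left(-696\right) - -308 = 485112 + 308 = 485420$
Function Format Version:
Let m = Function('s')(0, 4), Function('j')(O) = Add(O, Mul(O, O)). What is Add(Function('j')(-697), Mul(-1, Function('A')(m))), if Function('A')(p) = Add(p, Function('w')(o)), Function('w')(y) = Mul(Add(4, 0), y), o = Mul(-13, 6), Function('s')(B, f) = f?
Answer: 485420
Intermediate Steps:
Function('j')(O) = Add(O, Pow(O, 2))
o = -78
Function('w')(y) = Mul(4, y)
m = 4
Function('A')(p) = Add(-312, p) (Function('A')(p) = Add(p, Mul(4, -78)) = Add(p, -312) = Add(-312, p))
Add(Function('j')(-697), Mul(-1, Function('A')(m))) = Add(Mul(-697, Add(1, -697)), Mul(-1, Add(-312, 4))) = Add(Mul(-697, -696), Mul(-1, -308)) = Add(485112, 308) = 485420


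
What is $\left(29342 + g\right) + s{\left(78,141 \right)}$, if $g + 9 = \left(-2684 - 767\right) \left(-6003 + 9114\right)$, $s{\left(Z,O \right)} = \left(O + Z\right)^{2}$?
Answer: $-10658767$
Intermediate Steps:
$g = -10736070$ ($g = -9 + \left(-2684 - 767\right) \left(-6003 + 9114\right) = -9 - 10736061 = -10736070$)
$\left(29342 + g\right) + s{\left(78,141 \right)} = \left(29342 - 10736070\right) + \left(141 + 78\right)^{2} = -10706728 + 219^{2} = -10706728 + 47961 = -10658767$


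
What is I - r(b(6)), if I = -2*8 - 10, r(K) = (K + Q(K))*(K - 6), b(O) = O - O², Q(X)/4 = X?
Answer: -5426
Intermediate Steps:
Q(X) = 4*X
r(K) = 5*K*(-6 + K) (r(K) = (K + 4*K)*(K - 6) = (5*K)*(-6 + K) = 5*K*(-6 + K))
I = -26 (I = -16 - 10 = -26)
I - r(b(6)) = -26 - 5*6*(1 - 1*6)*(-6 + 6*(1 - 1*6)) = -26 - 5*6*(1 - 6)*(-6 + 6*(1 - 6)) = -26 - 5*6*(-5)*(-6 + 6*(-5)) = -26 - 5*(-30)*(-6 - 30) = -26 - 5*(-30)*(-36) = -26 - 1*5400 = -26 - 5400 = -5426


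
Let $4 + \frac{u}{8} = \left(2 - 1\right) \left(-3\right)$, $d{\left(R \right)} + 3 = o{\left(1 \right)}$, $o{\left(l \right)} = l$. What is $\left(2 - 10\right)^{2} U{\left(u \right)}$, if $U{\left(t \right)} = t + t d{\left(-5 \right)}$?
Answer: $3584$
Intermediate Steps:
$d{\left(R \right)} = -2$ ($d{\left(R \right)} = -3 + 1 = -2$)
$u = -56$ ($u = -32 + 8 \left(2 - 1\right) \left(-3\right) = -32 + 8 \cdot 1 \left(-3\right) = -32 + 8 \left(-3\right) = -32 - 24 = -56$)
$U{\left(t \right)} = - t$ ($U{\left(t \right)} = t + t \left(-2\right) = t - 2 t = - t$)
$\left(2 - 10\right)^{2} U{\left(u \right)} = \left(2 - 10\right)^{2} \left(\left(-1\right) \left(-56\right)\right) = \left(-8\right)^{2} \cdot 56 = 64 \cdot 56 = 3584$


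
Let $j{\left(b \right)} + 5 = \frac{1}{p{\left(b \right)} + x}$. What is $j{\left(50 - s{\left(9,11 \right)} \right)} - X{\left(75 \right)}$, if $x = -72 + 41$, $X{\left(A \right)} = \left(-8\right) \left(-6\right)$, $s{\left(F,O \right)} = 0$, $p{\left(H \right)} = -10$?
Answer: $- \frac{2174}{41} \approx -53.024$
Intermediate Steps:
$X{\left(A \right)} = 48$
$x = -31$
$j{\left(b \right)} = - \frac{206}{41}$ ($j{\left(b \right)} = -5 + \frac{1}{-10 - 31} = -5 + \frac{1}{-41} = -5 - \frac{1}{41} = - \frac{206}{41}$)
$j{\left(50 - s{\left(9,11 \right)} \right)} - X{\left(75 \right)} = - \frac{206}{41} - 48 = - \frac{2174}{41}$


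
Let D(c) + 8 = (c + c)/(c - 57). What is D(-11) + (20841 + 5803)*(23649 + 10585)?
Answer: 31012443403/34 ≈ 9.1213e+8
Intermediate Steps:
D(c) = -8 + 2*c/(-57 + c) (D(c) = -8 + (c + c)/(c - 57) = -8 + (2*c)/(-57 + c) = -8 + 2*c/(-57 + c))
D(-11) + (20841 + 5803)*(23649 + 10585) = 6*(76 - 1*(-11))/(-57 - 11) + (20841 + 5803)*(23649 + 10585) = 6*(76 + 11)/(-68) + 26644*34234 = 6*(-1/68)*87 + 912130696 = -261/34 + 912130696 = 31012443403/34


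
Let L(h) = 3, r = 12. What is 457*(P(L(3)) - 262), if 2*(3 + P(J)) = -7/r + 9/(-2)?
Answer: -2934397/24 ≈ -1.2227e+5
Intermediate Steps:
P(J) = -133/24 (P(J) = -3 + (-7/12 + 9/(-2))/2 = -3 + (-7*1/12 + 9*(-½))/2 = -3 + (-7/12 - 9/2)/2 = -3 + (½)*(-61/12) = -3 - 61/24 = -133/24)
457*(P(L(3)) - 262) = 457*(-133/24 - 262) = 457*(-6421/24) = -2934397/24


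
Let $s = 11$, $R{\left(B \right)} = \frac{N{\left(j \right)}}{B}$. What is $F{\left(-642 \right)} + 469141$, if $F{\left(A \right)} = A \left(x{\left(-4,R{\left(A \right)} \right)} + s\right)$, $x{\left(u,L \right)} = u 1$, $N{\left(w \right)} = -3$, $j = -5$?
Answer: $464647$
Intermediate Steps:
$R{\left(B \right)} = - \frac{3}{B}$
$x{\left(u,L \right)} = u$
$F{\left(A \right)} = 7 A$ ($F{\left(A \right)} = A \left(-4 + 11\right) = A 7 = 7 A$)
$F{\left(-642 \right)} + 469141 = 7 \left(-642\right) + 469141 = -4494 + 469141 = 464647$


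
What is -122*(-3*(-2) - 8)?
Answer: 244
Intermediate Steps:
-122*(-3*(-2) - 8) = -122*(6 - 8) = -122*(-2) = 244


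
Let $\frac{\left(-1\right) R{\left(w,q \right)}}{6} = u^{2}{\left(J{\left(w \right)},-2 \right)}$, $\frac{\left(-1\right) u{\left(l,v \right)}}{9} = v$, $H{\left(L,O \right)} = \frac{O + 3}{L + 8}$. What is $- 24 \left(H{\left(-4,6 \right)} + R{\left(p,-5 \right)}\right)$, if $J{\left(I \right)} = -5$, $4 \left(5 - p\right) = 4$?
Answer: $46602$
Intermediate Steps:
$p = 4$ ($p = 5 - 1 = 4$)
$H{\left(L,O \right)} = \frac{3 + O}{8 + L}$
$u{\left(l,v \right)} = - 9 v$
$R{\left(w,q \right)} = -1944$ ($R{\left(w,q \right)} = - 6 \left(\left(-9\right) \left(-2\right)\right)^{2} = - 6 \cdot 18^{2} = \left(-6\right) 324 = -1944$)
$- 24 \left(H{\left(-4,6 \right)} + R{\left(p,-5 \right)}\right) = - 24 \left(\frac{3 + 6}{8 - 4} - 1944\right) = - 24 \left(\frac{1}{4} \cdot 9 - 1944\right) = - 24 \left(\frac{9}{4} - 1944\right) = \left(-24\right) \left(- \frac{7767}{4}\right) = 46602$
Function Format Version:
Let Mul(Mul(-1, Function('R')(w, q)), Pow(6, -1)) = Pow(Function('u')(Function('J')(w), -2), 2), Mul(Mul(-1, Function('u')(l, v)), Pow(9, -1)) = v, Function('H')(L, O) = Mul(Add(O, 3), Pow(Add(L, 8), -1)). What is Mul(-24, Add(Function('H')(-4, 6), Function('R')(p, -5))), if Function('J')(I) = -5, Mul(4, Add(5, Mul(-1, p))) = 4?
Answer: 46602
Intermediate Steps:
p = 4 (p = Add(5, Mul(Rational(-1, 4), 4)) = Add(5, -1) = 4)
Function('H')(L, O) = Mul(Pow(Add(8, L), -1), Add(3, O)) (Function('H')(L, O) = Mul(Add(3, O), Pow(Add(8, L), -1)) = Mul(Pow(Add(8, L), -1), Add(3, O)))
Function('u')(l, v) = Mul(-9, v)
Function('R')(w, q) = -1944 (Function('R')(w, q) = Mul(-6, Pow(Mul(-9, -2), 2)) = Mul(-6, Pow(18, 2)) = Mul(-6, 324) = -1944)
Mul(-24, Add(Function('H')(-4, 6), Function('R')(p, -5))) = Mul(-24, Add(Mul(Pow(Add(8, -4), -1), Add(3, 6)), -1944)) = Mul(-24, Add(Mul(Pow(4, -1), 9), -1944)) = Mul(-24, Add(Mul(Rational(1, 4), 9), -1944)) = Mul(-24, Add(Rational(9, 4), -1944)) = Mul(-24, Rational(-7767, 4)) = 46602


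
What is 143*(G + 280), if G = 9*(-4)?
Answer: 34892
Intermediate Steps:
G = -36
143*(G + 280) = 143*(-36 + 280) = 143*244 = 34892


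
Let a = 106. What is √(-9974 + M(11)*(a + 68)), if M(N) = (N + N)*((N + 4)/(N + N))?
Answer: 2*I*√1841 ≈ 85.814*I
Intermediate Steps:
M(N) = 4 + N (M(N) = (2*N)*((4 + N)/((2*N))) = (2*N)*((4 + N)*(1/(2*N))) = (2*N)*((4 + N)/(2*N)) = 4 + N)
√(-9974 + M(11)*(a + 68)) = √(-9974 + (4 + 11)*(106 + 68)) = √(-9974 + 15*174) = √(-9974 + 2610) = √(-7364) = 2*I*√1841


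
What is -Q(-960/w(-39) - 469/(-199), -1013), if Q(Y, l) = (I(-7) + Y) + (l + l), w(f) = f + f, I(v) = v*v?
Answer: 5076562/2587 ≈ 1962.3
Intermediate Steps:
I(v) = v²
w(f) = 2*f
Q(Y, l) = 49 + Y + 2*l (Q(Y, l) = ((-7)² + Y) + (l + l) = (49 + Y) + 2*l = 49 + Y + 2*l)
-Q(-960/w(-39) - 469/(-199), -1013) = -(49 + (-960/(2*(-39)) - 469/(-199)) + 2*(-1013)) = -(49 + (-960/(-78) - 469*(-1/199)) - 2026) = -(49 + (-960*(-1/78) + 469/199) - 2026) = -(49 + (160/13 + 469/199) - 2026) = -(49 + 37937/2587 - 2026) = -1*(-5076562/2587) = 5076562/2587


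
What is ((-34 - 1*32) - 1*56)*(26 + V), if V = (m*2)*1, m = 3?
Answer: -3904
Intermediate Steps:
V = 6 (V = (3*2)*1 = 6*1 = 6)
((-34 - 1*32) - 1*56)*(26 + V) = ((-34 - 1*32) - 1*56)*(26 + 6) = ((-34 - 32) - 56)*32 = (-66 - 56)*32 = -122*32 = -3904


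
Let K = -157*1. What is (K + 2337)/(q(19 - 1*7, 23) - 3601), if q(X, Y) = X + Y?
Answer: -1090/1783 ≈ -0.61133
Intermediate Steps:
K = -157
(K + 2337)/(q(19 - 1*7, 23) - 3601) = (-157 + 2337)/(((19 - 1*7) + 23) - 3601) = 2180/(((19 - 7) + 23) - 3601) = 2180/((12 + 23) - 3601) = 2180/(35 - 3601) = 2180/(-3566) = 2180*(-1/3566) = -1090/1783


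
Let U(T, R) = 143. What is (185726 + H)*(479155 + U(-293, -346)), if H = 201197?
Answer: 185451420054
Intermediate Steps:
(185726 + H)*(479155 + U(-293, -346)) = (185726 + 201197)*(479155 + 143) = 386923*479298 = 185451420054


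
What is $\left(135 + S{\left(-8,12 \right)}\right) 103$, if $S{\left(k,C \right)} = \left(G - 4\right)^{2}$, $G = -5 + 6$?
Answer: $14832$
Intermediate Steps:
$G = 1$
$S{\left(k,C \right)} = 9$ ($S{\left(k,C \right)} = \left(1 - 4\right)^{2} = \left(-3\right)^{2} = 9$)
$\left(135 + S{\left(-8,12 \right)}\right) 103 = \left(135 + 9\right) 103 = 144 \cdot 103 = 14832$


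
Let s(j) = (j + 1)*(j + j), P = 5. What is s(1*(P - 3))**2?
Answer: 144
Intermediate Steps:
s(j) = 2*j*(1 + j) (s(j) = (1 + j)*(2*j) = 2*j*(1 + j))
s(1*(P - 3))**2 = (2*(1*(5 - 3))*(1 + 1*(5 - 3)))**2 = (2*(1*2)*(1 + 1*2))**2 = (2*2*(1 + 2))**2 = (2*2*3)**2 = 12**2 = 144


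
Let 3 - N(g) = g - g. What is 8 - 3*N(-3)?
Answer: -1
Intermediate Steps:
N(g) = 3 (N(g) = 3 - (g - g) = 3 - 1*0 = 3 + 0 = 3)
8 - 3*N(-3) = 8 - 3*3 = 8 - 9 = -1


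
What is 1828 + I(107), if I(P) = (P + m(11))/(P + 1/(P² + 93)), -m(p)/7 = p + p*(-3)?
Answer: 753527774/411665 ≈ 1830.4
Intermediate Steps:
m(p) = 14*p (m(p) = -7*(p + p*(-3)) = -7*(p - 3*p) = -(-14)*p = 14*p)
I(P) = (154 + P)/(P + 1/(93 + P²)) (I(P) = (P + 14*11)/(P + 1/(P² + 93)) = (P + 154)/(P + 1/(93 + P²)) = (154 + P)/(P + 1/(93 + P²)))
1828 + I(107) = 1828 + (14322 + 107³ + 93*107 + 154*107²)/(1 + 107³ + 93*107) = 1828 + (14322 + 1225043 + 9951 + 154*11449)/(1 + 1225043 + 9951) = 1828 + (14322 + 1225043 + 9951 + 1763146)/1234995 = 1828 + (1/1234995)*3012462 = 1828 + 1004154/411665 = 753527774/411665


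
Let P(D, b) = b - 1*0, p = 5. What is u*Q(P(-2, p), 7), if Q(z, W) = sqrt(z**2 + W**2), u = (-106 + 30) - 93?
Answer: -169*sqrt(74) ≈ -1453.8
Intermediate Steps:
P(D, b) = b (P(D, b) = b + 0 = b)
u = -169 (u = -76 - 93 = -169)
Q(z, W) = sqrt(W**2 + z**2)
u*Q(P(-2, p), 7) = -169*sqrt(7**2 + 5**2) = -169*sqrt(49 + 25) = -169*sqrt(74)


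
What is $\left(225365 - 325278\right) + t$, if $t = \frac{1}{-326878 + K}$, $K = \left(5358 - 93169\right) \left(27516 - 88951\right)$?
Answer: $- \frac{538964882954090}{5394341907} \approx -99913.0$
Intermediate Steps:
$K = 5394668785$ ($K = \left(-87811\right) \left(-61435\right) = 5394668785$)
$t = \frac{1}{5394341907}$ ($t = \frac{1}{-326878 + 5394668785} = \frac{1}{5394341907} \approx 1.8538 \cdot 10^{-10}$)
$\left(225365 - 325278\right) + t = \left(225365 - 325278\right) + \frac{1}{5394341907} = -99913 + \frac{1}{5394341907} = - \frac{538964882954090}{5394341907}$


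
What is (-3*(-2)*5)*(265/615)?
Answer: 530/41 ≈ 12.927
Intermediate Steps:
(-3*(-2)*5)*(265/615) = (6*5)*(265*(1/615)) = 30*(53/123) = 530/41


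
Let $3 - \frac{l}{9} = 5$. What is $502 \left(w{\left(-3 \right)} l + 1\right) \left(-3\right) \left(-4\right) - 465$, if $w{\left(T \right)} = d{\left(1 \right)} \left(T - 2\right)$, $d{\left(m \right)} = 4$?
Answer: $2174199$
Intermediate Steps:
$l = -18$ ($l = 27 - 45 = -18$)
$w{\left(T \right)} = -8 + 4 T$ ($w{\left(T \right)} = 4 \left(T - 2\right) = 4 \left(-2 + T\right) = -8 + 4 T$)
$502 \left(w{\left(-3 \right)} l + 1\right) \left(-3\right) \left(-4\right) - 465 = 502 \left(\left(-8 + 4 \left(-3\right)\right) \left(-18\right) + 1\right) \left(-3\right) \left(-4\right) - 465 = 502 \left(\left(-8 - 12\right) \left(-18\right) + 1\right) \left(-3\right) \left(-4\right) - 465 = 502 \left(\left(-20\right) \left(-18\right) + 1\right) \left(-3\right) \left(-4\right) - 465 = 502 \left(360 + 1\right) \left(-3\right) \left(-4\right) - 465 = 502 \cdot 361 \left(-3\right) \left(-4\right) - 465 = 502 \left(\left(-1083\right) \left(-4\right)\right) - 465 = 502 \cdot 4332 - 465 = 2174664 - 465 = 2174199$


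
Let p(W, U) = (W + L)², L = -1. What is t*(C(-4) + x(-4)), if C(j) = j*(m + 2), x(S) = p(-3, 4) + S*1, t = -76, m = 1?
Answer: 0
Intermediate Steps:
p(W, U) = (-1 + W)² (p(W, U) = (W - 1)² = (-1 + W)²)
x(S) = 16 + S (x(S) = (-1 - 3)² + S*1 = (-4)² + S = 16 + S)
C(j) = 3*j (C(j) = j*(1 + 2) = j*3 = 3*j)
t*(C(-4) + x(-4)) = -76*(3*(-4) + (16 - 4)) = -76*(-12 + 12) = -76*0 = 0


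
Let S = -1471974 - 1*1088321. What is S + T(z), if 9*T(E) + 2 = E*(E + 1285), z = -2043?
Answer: -21494063/9 ≈ -2.3882e+6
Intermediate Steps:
S = -2560295 (S = -1471974 - 1088321 = -2560295)
T(E) = -2/9 + E*(1285 + E)/9 (T(E) = -2/9 + (E*(E + 1285))/9 = -2/9 + (E*(1285 + E))/9 = -2/9 + E*(1285 + E)/9)
S + T(z) = -2560295 + (-2/9 + (1/9)*(-2043)**2 + (1285/9)*(-2043)) = -2560295 + (-2/9 + (1/9)*4173849 - 291695) = -2560295 + (-2/9 + 463761 - 291695) = -2560295 + 1548592/9 = -21494063/9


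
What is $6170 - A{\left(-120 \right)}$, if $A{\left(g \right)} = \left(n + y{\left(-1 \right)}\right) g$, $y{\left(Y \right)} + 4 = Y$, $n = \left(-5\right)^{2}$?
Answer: $8570$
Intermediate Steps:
$n = 25$
$y{\left(Y \right)} = -4 + Y$
$A{\left(g \right)} = 20 g$ ($A{\left(g \right)} = \left(25 - 5\right) g = 20 g$)
$6170 - A{\left(-120 \right)} = 6170 - 20 \left(-120\right) = 6170 - -2400 = 6170 + 2400 = 8570$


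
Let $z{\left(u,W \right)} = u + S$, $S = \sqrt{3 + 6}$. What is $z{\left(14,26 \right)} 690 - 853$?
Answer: $10877$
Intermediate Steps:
$S = 3$ ($S = \sqrt{9} = 3$)
$z{\left(u,W \right)} = 3 + u$ ($z{\left(u,W \right)} = u + 3 = 3 + u$)
$z{\left(14,26 \right)} 690 - 853 = \left(3 + 14\right) 690 - 853 = 17 \cdot 690 - 853 = 11730 - 853 = 10877$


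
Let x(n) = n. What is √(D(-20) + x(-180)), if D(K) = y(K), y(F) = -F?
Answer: 4*I*√10 ≈ 12.649*I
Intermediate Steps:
D(K) = -K
√(D(-20) + x(-180)) = √(-1*(-20) - 180) = √(20 - 180) = √(-160) = 4*I*√10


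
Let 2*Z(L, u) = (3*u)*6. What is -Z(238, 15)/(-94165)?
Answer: 27/18833 ≈ 0.0014337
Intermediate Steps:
Z(L, u) = 9*u (Z(L, u) = ((3*u)*6)/2 = (18*u)/2 = 9*u)
-Z(238, 15)/(-94165) = -9*15/(-94165) = -135*(-1)/94165 = -1*(-27/18833) = 27/18833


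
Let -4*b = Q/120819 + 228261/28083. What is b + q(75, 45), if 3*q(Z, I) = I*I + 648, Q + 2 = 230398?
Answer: 15887300239/17881212 ≈ 888.49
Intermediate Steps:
Q = 230396 (Q = -2 + 230398 = 230396)
q(Z, I) = 216 + I²/3 (q(Z, I) = (I*I + 648)/3 = (I² + 648)/3 = (648 + I²)/3 = 216 + I²/3)
b = -44859653/17881212 (b = -(230396/120819 + 228261/28083)/4 = -(230396*(1/120819) + 228261*(1/28083))/4 = -(230396/120819 + 6917/851)/4 = -¼*44859653/4470303 = -44859653/17881212 ≈ -2.5088)
b + q(75, 45) = -44859653/17881212 + (216 + (⅓)*45²) = -44859653/17881212 + (216 + (⅓)*2025) = -44859653/17881212 + (216 + 675) = -44859653/17881212 + 891 = 15887300239/17881212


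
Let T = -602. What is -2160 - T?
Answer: -1558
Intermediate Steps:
-2160 - T = -2160 - 1*(-602) = -2160 + 602 = -1558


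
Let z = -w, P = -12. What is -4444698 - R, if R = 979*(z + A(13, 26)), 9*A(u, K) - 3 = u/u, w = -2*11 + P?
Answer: -40305772/9 ≈ -4.4784e+6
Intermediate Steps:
w = -34 (w = -2*11 - 12 = -22 - 12 = -34)
A(u, K) = 4/9 (A(u, K) = ⅓ + (u/u)/9 = ⅓ + (⅑)*1 = ⅓ + ⅑ = 4/9)
z = 34 (z = -1*(-34) = 34)
R = 303490/9 (R = 979*(34 + 4/9) = 979*(310/9) = 303490/9 ≈ 33721.)
-4444698 - R = -4444698 - 1*303490/9 = -4444698 - 303490/9 = -40305772/9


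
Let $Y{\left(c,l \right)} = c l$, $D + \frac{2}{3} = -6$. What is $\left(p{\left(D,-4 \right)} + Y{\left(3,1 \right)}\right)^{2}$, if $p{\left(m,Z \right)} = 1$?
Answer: $16$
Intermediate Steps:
$D = - \frac{20}{3}$ ($D = - \frac{2}{3} - 6 = - \frac{20}{3} \approx -6.6667$)
$\left(p{\left(D,-4 \right)} + Y{\left(3,1 \right)}\right)^{2} = \left(1 + 3 \cdot 1\right)^{2} = \left(1 + 3\right)^{2} = 4^{2} = 16$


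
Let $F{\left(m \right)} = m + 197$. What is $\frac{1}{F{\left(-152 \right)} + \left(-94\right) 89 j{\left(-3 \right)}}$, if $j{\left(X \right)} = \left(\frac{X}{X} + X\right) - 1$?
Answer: $\frac{1}{25143} \approx 3.9772 \cdot 10^{-5}$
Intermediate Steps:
$j{\left(X \right)} = X$ ($j{\left(X \right)} = \left(1 + X\right) - 1 = X$)
$F{\left(m \right)} = 197 + m$
$\frac{1}{F{\left(-152 \right)} + \left(-94\right) 89 j{\left(-3 \right)}} = \frac{1}{\left(197 - 152\right) + \left(-94\right) 89 \left(-3\right)} = \frac{1}{45 - -25098} = \frac{1}{45 + 25098} = \frac{1}{25143}$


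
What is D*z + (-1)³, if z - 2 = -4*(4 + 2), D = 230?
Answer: -5061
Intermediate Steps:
z = -22 (z = 2 - 4*(4 + 2) = 2 - 4*6 = 2 - 24 = -22)
D*z + (-1)³ = 230*(-22) + (-1)³ = -5060 - 1 = -5061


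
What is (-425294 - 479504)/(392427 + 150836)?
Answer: -904798/543263 ≈ -1.6655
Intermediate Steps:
(-425294 - 479504)/(392427 + 150836) = -904798/543263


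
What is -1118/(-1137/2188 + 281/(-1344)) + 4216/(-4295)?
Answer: 3527878378456/2300999005 ≈ 1533.2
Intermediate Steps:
-1118/(-1137/2188 + 281/(-1344)) + 4216/(-4295) = -1118/(-1137*1/2188 + 281*(-1/1344)) + 4216*(-1/4295) = -1118/(-1137/2188 - 281/1344) - 4216/4295 = -1118/(-535739/735168) - 4216/4295 = -1118*(-735168/535739) - 4216/4295 = 821917824/535739 - 4216/4295 = 3527878378456/2300999005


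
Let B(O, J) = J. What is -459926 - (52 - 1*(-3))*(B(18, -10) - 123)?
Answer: -452611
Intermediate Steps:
-459926 - (52 - 1*(-3))*(B(18, -10) - 123) = -459926 - (52 - 1*(-3))*(-10 - 123) = -459926 - (52 + 3)*(-133) = -459926 - 55*(-133) = -459926 - 1*(-7315) = -459926 + 7315 = -452611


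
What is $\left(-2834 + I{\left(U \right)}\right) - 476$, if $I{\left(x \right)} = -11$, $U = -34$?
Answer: $-3321$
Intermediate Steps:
$\left(-2834 + I{\left(U \right)}\right) - 476 = \left(-2834 - 11\right) - 476 = -2845 - 476 = -3321$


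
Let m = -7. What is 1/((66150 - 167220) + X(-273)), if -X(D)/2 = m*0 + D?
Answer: -1/100524 ≈ -9.9479e-6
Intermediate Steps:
X(D) = -2*D (X(D) = -2*(-7*0 + D) = -2*(0 + D) = -2*D)
1/((66150 - 167220) + X(-273)) = 1/((66150 - 167220) - 2*(-273)) = 1/(-101070 + 546) = 1/(-100524) = -1/100524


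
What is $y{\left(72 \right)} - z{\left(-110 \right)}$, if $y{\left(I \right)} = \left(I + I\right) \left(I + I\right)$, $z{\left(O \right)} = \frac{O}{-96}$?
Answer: $\frac{995273}{48} \approx 20735.0$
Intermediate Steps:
$z{\left(O \right)} = - \frac{O}{96}$ ($z{\left(O \right)} = O \left(- \frac{1}{96}\right) = - \frac{O}{96}$)
$y{\left(I \right)} = 4 I^{2}$ ($y{\left(I \right)} = 2 I 2 I = 4 I^{2}$)
$y{\left(72 \right)} - z{\left(-110 \right)} = 4 \cdot 72^{2} - \left(- \frac{1}{96}\right) \left(-110\right) = 4 \cdot 5184 - \frac{55}{48} = 20736 - \frac{55}{48} = \frac{995273}{48}$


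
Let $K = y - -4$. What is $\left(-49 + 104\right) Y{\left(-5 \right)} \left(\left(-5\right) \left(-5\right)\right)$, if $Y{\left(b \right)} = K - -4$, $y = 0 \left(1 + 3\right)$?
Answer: $11000$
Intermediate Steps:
$y = 0$ ($y = 0 \cdot 4 = 0$)
$K = 4$ ($K = 0 - -4 = 0 + 4 = 4$)
$Y{\left(b \right)} = 8$ ($Y{\left(b \right)} = 4 - -4 = 4 + 4 = 8$)
$\left(-49 + 104\right) Y{\left(-5 \right)} \left(\left(-5\right) \left(-5\right)\right) = \left(-49 + 104\right) 8 \left(\left(-5\right) \left(-5\right)\right) = 55 \cdot 8 \cdot 25 = 55 \cdot 200 = 11000$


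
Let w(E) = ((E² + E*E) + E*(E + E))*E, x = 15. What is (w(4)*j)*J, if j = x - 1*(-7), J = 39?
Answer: 219648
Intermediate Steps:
w(E) = 4*E³ (w(E) = ((E² + E²) + E*(2*E))*E = (2*E² + 2*E²)*E = (4*E²)*E = 4*E³)
j = 22 (j = 15 - 1*(-7) = 15 + 7 = 22)
(w(4)*j)*J = ((4*4³)*22)*39 = ((4*64)*22)*39 = (256*22)*39 = 5632*39 = 219648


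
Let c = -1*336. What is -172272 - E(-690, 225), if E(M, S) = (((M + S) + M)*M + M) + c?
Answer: -968196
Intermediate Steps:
c = -336
E(M, S) = -336 + M + M*(S + 2*M) (E(M, S) = (((M + S) + M)*M + M) - 336 = ((S + 2*M)*M + M) - 336 = (M*(S + 2*M) + M) - 336 = (M + M*(S + 2*M)) - 336 = -336 + M + M*(S + 2*M))
-172272 - E(-690, 225) = -172272 - (-336 - 690 + 2*(-690)**2 - 690*225) = -172272 - (-336 - 690 + 2*476100 - 155250) = -172272 - (-336 - 690 + 952200 - 155250) = -172272 - 1*795924 = -172272 - 795924 = -968196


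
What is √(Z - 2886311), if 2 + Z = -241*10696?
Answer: I*√5464049 ≈ 2337.5*I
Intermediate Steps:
Z = -2577738 (Z = -2 - 241*10696 = -2 - 2577736 = -2577738)
√(Z - 2886311) = √(-2577738 - 2886311) = √(-5464049) = I*√5464049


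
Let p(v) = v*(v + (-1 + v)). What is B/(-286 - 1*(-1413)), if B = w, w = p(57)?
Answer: 6441/1127 ≈ 5.7152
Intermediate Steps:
p(v) = v*(-1 + 2*v)
w = 6441 (w = 57*(-1 + 2*57) = 57*(-1 + 114) = 57*113 = 6441)
B = 6441
B/(-286 - 1*(-1413)) = 6441/(-286 - 1*(-1413)) = 6441/(-286 + 1413) = 6441/1127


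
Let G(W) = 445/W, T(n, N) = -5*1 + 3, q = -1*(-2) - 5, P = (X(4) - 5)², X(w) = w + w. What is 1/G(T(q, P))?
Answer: -2/445 ≈ -0.0044944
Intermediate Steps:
X(w) = 2*w
P = 9 (P = (2*4 - 5)² = (8 - 5)² = 3² = 9)
q = -3 (q = 2 - 5 = -3)
T(n, N) = -2 (T(n, N) = -5 + 3 = -2)
1/G(T(q, P)) = 1/(445/(-2)) = 1/(445*(-½)) = 1/(-445/2) = -2/445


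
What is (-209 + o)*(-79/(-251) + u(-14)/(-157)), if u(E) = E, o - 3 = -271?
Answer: -7592409/39407 ≈ -192.67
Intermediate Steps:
o = -268 (o = 3 - 271 = -268)
(-209 + o)*(-79/(-251) + u(-14)/(-157)) = (-209 - 268)*(-79/(-251) - 14/(-157)) = -477*(-79*(-1/251) - 14*(-1/157)) = -477*(79/251 + 14/157) = -477*15917/39407 = -7592409/39407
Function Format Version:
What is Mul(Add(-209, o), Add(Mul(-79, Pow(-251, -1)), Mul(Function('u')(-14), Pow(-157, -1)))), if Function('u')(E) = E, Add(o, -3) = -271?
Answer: Rational(-7592409, 39407) ≈ -192.67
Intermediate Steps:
o = -268 (o = Add(3, -271) = -268)
Mul(Add(-209, o), Add(Mul(-79, Pow(-251, -1)), Mul(Function('u')(-14), Pow(-157, -1)))) = Mul(Add(-209, -268), Add(Mul(-79, Pow(-251, -1)), Mul(-14, Pow(-157, -1)))) = Mul(-477, Add(Mul(-79, Rational(-1, 251)), Mul(-14, Rational(-1, 157)))) = Mul(-477, Add(Rational(79, 251), Rational(14, 157))) = Mul(-477, Rational(15917, 39407)) = Rational(-7592409, 39407)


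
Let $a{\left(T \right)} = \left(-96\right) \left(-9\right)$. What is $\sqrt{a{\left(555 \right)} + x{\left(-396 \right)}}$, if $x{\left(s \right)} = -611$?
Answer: $\sqrt{253} \approx 15.906$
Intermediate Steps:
$a{\left(T \right)} = 864$
$\sqrt{a{\left(555 \right)} + x{\left(-396 \right)}} = \sqrt{864 - 611} = \sqrt{253}$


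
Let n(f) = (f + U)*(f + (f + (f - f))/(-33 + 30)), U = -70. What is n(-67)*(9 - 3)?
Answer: 36716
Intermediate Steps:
n(f) = 2*f*(-70 + f)/3 (n(f) = (f - 70)*(f + (f + (f - f))/(-33 + 30)) = (-70 + f)*(f + (f + 0)/(-3)) = (-70 + f)*(f + f*(-⅓)) = (-70 + f)*(f - f/3) = (-70 + f)*(2*f/3) = 2*f*(-70 + f)/3)
n(-67)*(9 - 3) = ((⅔)*(-67)*(-70 - 67))*(9 - 3) = ((⅔)*(-67)*(-137))*6 = (18358/3)*6 = 36716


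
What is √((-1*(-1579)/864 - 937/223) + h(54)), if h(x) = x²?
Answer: √751118547138/16056 ≈ 53.978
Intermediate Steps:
√((-1*(-1579)/864 - 937/223) + h(54)) = √((-1*(-1579)/864 - 937/223) + 54²) = √((1579*(1/864) - 937*1/223) + 2916) = √((1579/864 - 937/223) + 2916) = √(-457451/192672 + 2916) = √(561374101/192672) = √751118547138/16056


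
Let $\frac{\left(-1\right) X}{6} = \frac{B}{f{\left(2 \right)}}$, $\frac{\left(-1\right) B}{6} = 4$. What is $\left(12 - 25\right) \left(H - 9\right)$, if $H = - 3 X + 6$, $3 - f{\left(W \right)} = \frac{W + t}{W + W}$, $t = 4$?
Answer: $3783$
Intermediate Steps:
$B = -24$ ($B = \left(-6\right) 4 = -24$)
$f{\left(W \right)} = 3 - \frac{4 + W}{2 W}$ ($f{\left(W \right)} = 3 - \frac{W + 4}{W + W} = 3 - \frac{4 + W}{2 W}$)
$X = 96$ ($X = - 6 \left(- \frac{24}{\frac{5}{2} - \frac{2}{2}}\right) = - 6 \left(- \frac{24}{\frac{5}{2} - 1}\right) = - 6 \left(- \frac{24}{\frac{3}{2}}\right) = - 6 \left(\left(-24\right) \frac{2}{3}\right) = \left(-6\right) \left(-16\right) = 96$)
$H = -282$ ($H = \left(-3\right) 96 + 6 = -288 + 6 = -282$)
$\left(12 - 25\right) \left(H - 9\right) = \left(12 - 25\right) \left(-282 - 9\right) = \left(12 - 25\right) \left(-291\right) = \left(-13\right) \left(-291\right) = 3783$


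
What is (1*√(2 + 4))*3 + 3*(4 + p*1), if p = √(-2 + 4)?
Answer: 12 + 3*√2 + 3*√6 ≈ 23.591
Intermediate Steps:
p = √2 ≈ 1.4142
(1*√(2 + 4))*3 + 3*(4 + p*1) = (1*√(2 + 4))*3 + 3*(4 + √2*1) = (1*√6)*3 + 3*(4 + √2) = √6*3 + (12 + 3*√2) = 3*√6 + (12 + 3*√2) = 12 + 3*√2 + 3*√6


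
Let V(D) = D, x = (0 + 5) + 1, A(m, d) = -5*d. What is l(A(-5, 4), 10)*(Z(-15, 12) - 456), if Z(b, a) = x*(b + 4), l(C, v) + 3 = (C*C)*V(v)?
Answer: -2086434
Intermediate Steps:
x = 6 (x = 5 + 1 = 6)
l(C, v) = -3 + v*C² (l(C, v) = -3 + (C*C)*v = -3 + C²*v = -3 + v*C²)
Z(b, a) = 24 + 6*b (Z(b, a) = 6*(b + 4) = 6*(4 + b) = 24 + 6*b)
l(A(-5, 4), 10)*(Z(-15, 12) - 456) = (-3 + 10*(-5*4)²)*((24 + 6*(-15)) - 456) = (-3 + 10*(-20)²)*((24 - 90) - 456) = (-3 + 10*400)*(-66 - 456) = (-3 + 4000)*(-522) = 3997*(-522) = -2086434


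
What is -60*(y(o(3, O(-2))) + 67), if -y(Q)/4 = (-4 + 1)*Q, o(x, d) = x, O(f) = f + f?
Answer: -6180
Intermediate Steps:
O(f) = 2*f
y(Q) = 12*Q (y(Q) = -4*(-4 + 1)*Q = -(-12)*Q = 12*Q)
-60*(y(o(3, O(-2))) + 67) = -60*(12*3 + 67) = -60*(36 + 67) = -60*103 = -6180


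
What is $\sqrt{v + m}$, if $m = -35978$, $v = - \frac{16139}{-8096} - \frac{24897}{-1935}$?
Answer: $\frac{i \sqrt{33148290536130}}{30360} \approx 189.64 i$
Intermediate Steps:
$v = \frac{1804613}{121440}$ ($v = \left(-16139\right) \left(- \frac{1}{8096}\right) - - \frac{193}{15} = \frac{16139}{8096} + \frac{193}{15} = \frac{1804613}{121440} \approx 14.86$)
$\sqrt{v + m} = \sqrt{\frac{1804613}{121440} - 35978} = \sqrt{- \frac{4367363707}{121440}} = \frac{i \sqrt{33148290536130}}{30360}$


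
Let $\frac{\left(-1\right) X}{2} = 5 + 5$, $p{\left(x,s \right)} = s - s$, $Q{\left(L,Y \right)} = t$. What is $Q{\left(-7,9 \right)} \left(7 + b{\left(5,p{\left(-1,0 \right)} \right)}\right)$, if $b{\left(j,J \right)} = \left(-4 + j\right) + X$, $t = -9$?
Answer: $108$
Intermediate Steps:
$Q{\left(L,Y \right)} = -9$
$p{\left(x,s \right)} = 0$
$X = -20$ ($X = - 2 \left(5 + 5\right) = \left(-2\right) 10 = -20$)
$b{\left(j,J \right)} = -24 + j$ ($b{\left(j,J \right)} = \left(-4 + j\right) - 20 = -24 + j$)
$Q{\left(-7,9 \right)} \left(7 + b{\left(5,p{\left(-1,0 \right)} \right)}\right) = - 9 \left(7 + \left(-24 + 5\right)\right) = - 9 \left(7 - 19\right) = \left(-9\right) \left(-12\right) = 108$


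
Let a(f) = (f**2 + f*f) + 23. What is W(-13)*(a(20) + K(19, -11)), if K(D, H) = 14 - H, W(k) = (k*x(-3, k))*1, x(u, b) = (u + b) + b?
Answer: 319696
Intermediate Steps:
x(u, b) = u + 2*b (x(u, b) = (b + u) + b = u + 2*b)
W(k) = k*(-3 + 2*k) (W(k) = (k*(-3 + 2*k))*1 = k*(-3 + 2*k))
a(f) = 23 + 2*f**2 (a(f) = (f**2 + f**2) + 23 = 2*f**2 + 23 = 23 + 2*f**2)
W(-13)*(a(20) + K(19, -11)) = (-13*(-3 + 2*(-13)))*((23 + 2*20**2) + (14 - 1*(-11))) = (-13*(-3 - 26))*((23 + 2*400) + (14 + 11)) = (-13*(-29))*((23 + 800) + 25) = 377*(823 + 25) = 377*848 = 319696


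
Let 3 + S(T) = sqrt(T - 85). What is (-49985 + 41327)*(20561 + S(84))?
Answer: -177991164 - 8658*I ≈ -1.7799e+8 - 8658.0*I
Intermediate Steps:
S(T) = -3 + sqrt(-85 + T) (S(T) = -3 + sqrt(T - 85) = -3 + sqrt(-85 + T))
(-49985 + 41327)*(20561 + S(84)) = (-49985 + 41327)*(20561 + (-3 + sqrt(-85 + 84))) = -8658*(20561 + (-3 + sqrt(-1))) = -8658*(20561 + (-3 + I)) = -8658*(20558 + I) = -177991164 - 8658*I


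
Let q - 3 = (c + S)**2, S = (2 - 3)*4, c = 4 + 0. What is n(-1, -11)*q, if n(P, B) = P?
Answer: -3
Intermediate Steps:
c = 4
S = -4 (S = -1*4 = -4)
q = 3 (q = 3 + (4 - 4)**2 = 3 + 0**2 = 3 + 0 = 3)
n(-1, -11)*q = -1*3 = -3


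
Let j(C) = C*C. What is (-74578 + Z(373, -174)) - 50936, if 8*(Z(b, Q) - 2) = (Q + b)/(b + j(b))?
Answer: -140073399993/1116016 ≈ -1.2551e+5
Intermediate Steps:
j(C) = C²
Z(b, Q) = 2 + (Q + b)/(8*(b + b²)) (Z(b, Q) = 2 + ((Q + b)/(b + b²))/8 = 2 + (Q + b)/(8*(b + b²)))
(-74578 + Z(373, -174)) - 50936 = (-74578 + (⅛)*(-174 + 16*373² + 17*373)/(373*(1 + 373))) - 50936 = (-74578 + (⅛)*(1/373)*(-174 + 16*139129 + 6341)/374) - 50936 = (-74578 + (⅛)*(1/373)*(1/374)*(-174 + 2226064 + 6341)) - 50936 = (-74578 + (⅛)*(1/373)*(1/374)*2232231) - 50936 = (-74578 + 2232231/1116016) - 50936 = -83228009017/1116016 - 50936 = -140073399993/1116016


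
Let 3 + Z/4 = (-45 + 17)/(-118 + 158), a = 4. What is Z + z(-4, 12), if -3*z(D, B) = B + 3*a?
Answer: -114/5 ≈ -22.800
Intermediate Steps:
Z = -74/5 (Z = -12 + 4*((-45 + 17)/(-118 + 158)) = -12 + 4*(-28/40) = -12 + 4*(-28*1/40) = -12 + 4*(-7/10) = -12 - 14/5 = -74/5 ≈ -14.800)
z(D, B) = -4 - B/3 (z(D, B) = -(B + 3*4)/3 = -(B + 12)/3 = -(12 + B)/3 = -4 - B/3)
Z + z(-4, 12) = -74/5 + (-4 - ⅓*12) = -74/5 + (-4 - 4) = -74/5 - 8 = -114/5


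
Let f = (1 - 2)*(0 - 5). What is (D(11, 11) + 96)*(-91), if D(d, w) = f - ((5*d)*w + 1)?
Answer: 45955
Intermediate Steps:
f = 5 (f = -1*(-5) = 5)
D(d, w) = 4 - 5*d*w (D(d, w) = 5 - ((5*d)*w + 1) = 5 - (5*d*w + 1) = 5 - (1 + 5*d*w) = 5 + (-1 - 5*d*w) = 4 - 5*d*w)
(D(11, 11) + 96)*(-91) = ((4 - 5*11*11) + 96)*(-91) = ((4 - 605) + 96)*(-91) = (-601 + 96)*(-91) = -505*(-91) = 45955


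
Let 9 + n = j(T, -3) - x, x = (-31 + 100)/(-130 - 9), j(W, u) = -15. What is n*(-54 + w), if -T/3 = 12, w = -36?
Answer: 294030/139 ≈ 2115.3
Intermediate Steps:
T = -36 (T = -3*12 = -36)
x = -69/139 (x = 69/(-139) = 69*(-1/139) = -69/139 ≈ -0.49640)
n = -3267/139 (n = -9 + (-15 - 1*(-69/139)) = -9 + (-15 + 69/139) = -9 - 2016/139 = -3267/139 ≈ -23.504)
n*(-54 + w) = -3267*(-54 - 36)/139 = -3267/139*(-90) = 294030/139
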